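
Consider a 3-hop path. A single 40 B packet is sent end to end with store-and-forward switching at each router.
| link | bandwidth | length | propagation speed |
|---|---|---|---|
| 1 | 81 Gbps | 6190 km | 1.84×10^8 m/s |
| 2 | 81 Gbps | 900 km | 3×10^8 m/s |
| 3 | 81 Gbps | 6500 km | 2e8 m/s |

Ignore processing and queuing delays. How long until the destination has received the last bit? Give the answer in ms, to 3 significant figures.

L = 40 × 8 = 320 bits.
Transmission delay per hop = L/R = 320/81000000000 = 3.95062e-06 ms; 3 hops → 1.18519e-05 ms.
Propagation delays (d/s per hop): 33.6413, 3, 32.5 ms; sum = 69.1413 ms.
End-to-end = 69.1 ms.

69.1 ms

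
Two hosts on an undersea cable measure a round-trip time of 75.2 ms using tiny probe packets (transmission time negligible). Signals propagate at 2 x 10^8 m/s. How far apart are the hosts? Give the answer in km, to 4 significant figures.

7520 km

One-way propagation = RTT/2 = 37.6 ms.
d = s × t = 200000000 × 0.0376 = 7520 km.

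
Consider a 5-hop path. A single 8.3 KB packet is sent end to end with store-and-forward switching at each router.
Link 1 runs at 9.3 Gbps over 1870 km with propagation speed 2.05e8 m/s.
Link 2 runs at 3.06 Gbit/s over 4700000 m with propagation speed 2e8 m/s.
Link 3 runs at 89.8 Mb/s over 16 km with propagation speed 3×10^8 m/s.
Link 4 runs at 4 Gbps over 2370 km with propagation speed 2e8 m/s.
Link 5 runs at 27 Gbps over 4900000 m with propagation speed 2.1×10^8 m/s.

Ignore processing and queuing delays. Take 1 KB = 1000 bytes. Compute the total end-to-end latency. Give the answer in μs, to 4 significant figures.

L = 66400 bits.
Transmission delays (L/R per hop): 7.13978, 21.6993, 739.421, 16.6, 2.45926 μs; sum = 787.319 μs.
Propagation delays (d/s per hop): 9121.95, 23500, 53.3333, 11850, 23333.3 μs; sum = 67858.6 μs.
End-to-end = 68650 μs.

68650 μs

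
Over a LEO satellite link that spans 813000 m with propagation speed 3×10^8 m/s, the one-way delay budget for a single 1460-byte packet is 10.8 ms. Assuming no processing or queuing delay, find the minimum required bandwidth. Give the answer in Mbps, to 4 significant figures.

1.444 Mbps

L = 11680 bits.
Propagation delay = 813000 / 300000000 = 2.71 ms.
Transmission budget = 10.8 − 2.71 = 8.09 ms.
R ≥ L / t_tx = 11680 bits / 0.00809 s = 1.444 Mbps.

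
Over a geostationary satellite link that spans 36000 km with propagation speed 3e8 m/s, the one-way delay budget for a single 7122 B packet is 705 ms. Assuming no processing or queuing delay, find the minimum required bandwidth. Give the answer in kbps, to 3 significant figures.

97.4 kbps

L = 56976 bits.
Propagation delay = 36000000 / 300000000 = 120 ms.
Transmission budget = 705 − 120 = 585 ms.
R ≥ L / t_tx = 56976 bits / 0.585 s = 97.4 kbps.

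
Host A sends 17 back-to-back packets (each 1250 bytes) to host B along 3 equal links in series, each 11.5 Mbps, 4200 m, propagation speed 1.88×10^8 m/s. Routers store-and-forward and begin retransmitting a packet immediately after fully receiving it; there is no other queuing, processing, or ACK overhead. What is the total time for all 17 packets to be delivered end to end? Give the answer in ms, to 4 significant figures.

16.59 ms

Per-hop transmission t_tx = L/R = 10000/11500000 = 0.869565 ms.
Per-hop propagation t_prop = 4200/188000000 = 0.0223404 ms.
Pipeline fill: first packet needs 3·t_tx to clear all hops; remaining 16 packets each add one t_tx.
Total = (3+17-1)·t_tx + 3·t_prop = 19·0.869565 + 3·0.0223404 = 16.59 ms.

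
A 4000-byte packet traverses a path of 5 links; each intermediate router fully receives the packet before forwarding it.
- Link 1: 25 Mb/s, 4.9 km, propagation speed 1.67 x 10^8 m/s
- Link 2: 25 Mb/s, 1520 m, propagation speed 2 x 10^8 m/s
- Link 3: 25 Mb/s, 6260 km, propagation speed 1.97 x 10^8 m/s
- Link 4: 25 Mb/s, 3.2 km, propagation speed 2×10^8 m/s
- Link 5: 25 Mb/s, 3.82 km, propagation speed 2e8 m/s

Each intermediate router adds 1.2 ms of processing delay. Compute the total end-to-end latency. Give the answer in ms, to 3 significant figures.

43.0 ms

L = 4000 × 8 = 32000 bits.
Transmission delay per hop = L/R = 32000/25000000 = 1.28 ms; 5 hops → 6.4 ms.
Propagation delays (d/s per hop): 0.0293413, 0.0076, 31.7766, 0.016, 0.0191 ms; sum = 31.8487 ms.
Processing at 4 router(s): 4 × 1.2 ms = 4.8 ms.
End-to-end = 43.0 ms.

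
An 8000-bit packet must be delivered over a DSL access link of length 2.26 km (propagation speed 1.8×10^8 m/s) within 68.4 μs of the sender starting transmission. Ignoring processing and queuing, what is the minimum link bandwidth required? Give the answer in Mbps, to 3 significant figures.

143 Mbps

Propagation delay = 2260 / 180000000 = 12.5556 μs.
Transmission budget = 68.4 − 12.5556 = 55.8444 μs.
R ≥ L / t_tx = 8000 bits / 5.58444e-05 s = 143 Mbps.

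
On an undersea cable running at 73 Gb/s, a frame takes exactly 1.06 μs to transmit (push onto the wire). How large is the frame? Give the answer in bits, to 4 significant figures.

77380 bits

L = R × t_tx = 73000000000 b/s × 1.06e-06 s = 77380 bits.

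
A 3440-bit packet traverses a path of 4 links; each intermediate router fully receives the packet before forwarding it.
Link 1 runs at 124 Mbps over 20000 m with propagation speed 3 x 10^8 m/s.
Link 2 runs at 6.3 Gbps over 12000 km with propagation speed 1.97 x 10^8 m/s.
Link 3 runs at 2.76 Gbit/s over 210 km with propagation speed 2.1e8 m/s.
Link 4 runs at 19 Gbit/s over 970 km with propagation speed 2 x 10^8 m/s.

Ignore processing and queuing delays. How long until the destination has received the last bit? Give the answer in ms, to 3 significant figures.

66.9 ms

Transmission delays (L/R per hop): 0.0277419, 0.000546032, 0.00124638, 0.000181053 ms; sum = 0.0297154 ms.
Propagation delays (d/s per hop): 0.0666667, 60.9137, 1, 4.85 ms; sum = 66.8304 ms.
End-to-end = 66.9 ms.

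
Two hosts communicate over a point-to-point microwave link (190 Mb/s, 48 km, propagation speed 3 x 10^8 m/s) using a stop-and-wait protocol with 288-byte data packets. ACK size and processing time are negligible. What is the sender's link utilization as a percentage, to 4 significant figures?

3.651 %

t_tx = L/R = 2304/190000000 = 1.21263e-05 s.
t_prop = 48000/300000000 = 0.00016 s; RTT = 0.00032 s.
Cycle = t_tx + RTT = 0.000332126 s.
Utilization = t_tx / cycle = 1.21263e-05/0.000332126 = 3.651 %.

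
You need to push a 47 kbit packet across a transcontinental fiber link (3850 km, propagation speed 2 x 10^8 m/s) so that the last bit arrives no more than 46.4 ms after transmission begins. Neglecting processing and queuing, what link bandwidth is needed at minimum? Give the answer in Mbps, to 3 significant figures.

Propagation delay = 3850000 / 200000000 = 19.25 ms.
Transmission budget = 46.4 − 19.25 = 27.15 ms.
R ≥ L / t_tx = 47000 bits / 0.02715 s = 1.73 Mbps.

1.73 Mbps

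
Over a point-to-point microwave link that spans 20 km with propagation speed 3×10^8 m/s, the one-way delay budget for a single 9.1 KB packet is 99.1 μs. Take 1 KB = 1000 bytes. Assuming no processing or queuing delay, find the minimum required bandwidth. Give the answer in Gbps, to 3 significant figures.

2.24 Gbps

L = 72800 bits.
Propagation delay = 20000 / 300000000 = 66.6667 μs.
Transmission budget = 99.1 − 66.6667 = 32.4333 μs.
R ≥ L / t_tx = 72800 bits / 3.24333e-05 s = 2.24 Gbps.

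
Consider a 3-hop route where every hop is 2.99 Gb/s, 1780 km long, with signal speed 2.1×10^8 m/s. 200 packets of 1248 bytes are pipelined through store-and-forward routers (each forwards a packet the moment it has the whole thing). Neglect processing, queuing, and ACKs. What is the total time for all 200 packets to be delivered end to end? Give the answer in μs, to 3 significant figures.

26100 μs

Per-hop transmission t_tx = L/R = 9984/2990000000 = 3.33913 μs.
Per-hop propagation t_prop = 1780000/210000000 = 8476.19 μs.
Pipeline fill: first packet needs 3·t_tx to clear all hops; remaining 199 packets each add one t_tx.
Total = (3+200-1)·t_tx + 3·t_prop = 202·3.33913 + 3·8476.19 = 26100 μs.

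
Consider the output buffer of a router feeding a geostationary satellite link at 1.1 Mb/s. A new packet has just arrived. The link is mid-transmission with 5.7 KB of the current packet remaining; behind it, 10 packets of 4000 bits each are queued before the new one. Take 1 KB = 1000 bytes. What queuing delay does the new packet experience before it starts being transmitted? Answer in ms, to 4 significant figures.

77.82 ms

Each queued packet: L/R = 4000/1100000 = 3.63636 ms.
10 queued → 36.3636 ms.
Plus remaining 45600 bits of current packet: 41.4545 ms.
Queuing delay = 77.82 ms.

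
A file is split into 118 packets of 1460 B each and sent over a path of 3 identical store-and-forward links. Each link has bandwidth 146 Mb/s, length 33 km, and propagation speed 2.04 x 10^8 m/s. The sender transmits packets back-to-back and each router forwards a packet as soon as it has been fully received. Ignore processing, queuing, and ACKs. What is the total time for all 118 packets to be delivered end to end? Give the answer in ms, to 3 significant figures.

Per-hop transmission t_tx = L/R = 11680/146000000 = 0.08 ms.
Per-hop propagation t_prop = 33000/204000000 = 0.161765 ms.
Pipeline fill: first packet needs 3·t_tx to clear all hops; remaining 117 packets each add one t_tx.
Total = (3+118-1)·t_tx + 3·t_prop = 120·0.08 + 3·0.161765 = 10.1 ms.

10.1 ms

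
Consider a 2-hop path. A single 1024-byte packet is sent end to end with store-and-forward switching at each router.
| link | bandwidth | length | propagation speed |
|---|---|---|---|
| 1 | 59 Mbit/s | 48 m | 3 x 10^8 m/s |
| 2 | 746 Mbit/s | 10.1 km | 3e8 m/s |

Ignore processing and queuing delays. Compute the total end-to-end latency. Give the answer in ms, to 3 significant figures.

0.184 ms

L = 1024 × 8 = 8192 bits.
Transmission delays (L/R per hop): 0.138847, 0.0109812 ms; sum = 0.149829 ms.
Propagation delays (d/s per hop): 0.00016, 0.0336667 ms; sum = 0.0338267 ms.
End-to-end = 0.184 ms.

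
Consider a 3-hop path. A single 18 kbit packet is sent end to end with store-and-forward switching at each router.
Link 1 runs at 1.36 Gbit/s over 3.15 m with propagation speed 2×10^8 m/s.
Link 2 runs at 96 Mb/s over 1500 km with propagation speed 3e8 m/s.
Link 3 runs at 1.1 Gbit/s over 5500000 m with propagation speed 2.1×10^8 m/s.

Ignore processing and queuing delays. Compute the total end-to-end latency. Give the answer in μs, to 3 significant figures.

L = 18000 bits.
Transmission delays (L/R per hop): 13.2353, 187.5, 16.3636 μs; sum = 217.099 μs.
Propagation delays (d/s per hop): 0.01575, 5000, 26190.5 μs; sum = 31190.5 μs.
End-to-end = 31400 μs.

31400 μs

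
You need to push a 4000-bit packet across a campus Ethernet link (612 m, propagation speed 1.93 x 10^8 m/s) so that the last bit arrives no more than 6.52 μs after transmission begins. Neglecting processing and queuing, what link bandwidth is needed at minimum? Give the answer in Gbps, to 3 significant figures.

1.19 Gbps

Propagation delay = 612 / 193000000 = 3.17098 μs.
Transmission budget = 6.52 − 3.17098 = 3.34902 μs.
R ≥ L / t_tx = 4000 bits / 3.34902e-06 s = 1.19 Gbps.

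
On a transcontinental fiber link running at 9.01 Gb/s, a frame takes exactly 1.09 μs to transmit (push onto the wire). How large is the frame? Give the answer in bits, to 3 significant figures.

9820 bits

L = R × t_tx = 9010000000 b/s × 1.09e-06 s = 9820.9 bits.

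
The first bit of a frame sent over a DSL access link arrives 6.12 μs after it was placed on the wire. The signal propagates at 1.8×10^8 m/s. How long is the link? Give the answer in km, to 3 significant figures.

1.10 km

d = s × t_prop = 180000000 × 6.12e-06 = 1.10 km.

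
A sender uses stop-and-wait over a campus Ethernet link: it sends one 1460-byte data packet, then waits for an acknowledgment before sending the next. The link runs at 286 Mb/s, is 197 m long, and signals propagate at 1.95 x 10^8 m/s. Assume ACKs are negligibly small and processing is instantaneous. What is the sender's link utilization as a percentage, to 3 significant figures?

t_tx = L/R = 11680/286000000 = 4.08392e-05 s.
t_prop = 197/195000000 = 1.01026e-06 s; RTT = 2.02051e-06 s.
Cycle = t_tx + RTT = 4.28597e-05 s.
Utilization = t_tx / cycle = 4.08392e-05/4.28597e-05 = 95.3 %.

95.3 %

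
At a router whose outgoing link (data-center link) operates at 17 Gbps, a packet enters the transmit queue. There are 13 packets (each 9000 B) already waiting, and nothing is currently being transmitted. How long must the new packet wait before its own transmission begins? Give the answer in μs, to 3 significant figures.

Each queued packet: L/R = 72000/17000000000 = 4.23529 μs.
13 queued → 55.0588 μs.
Queuing delay = 55.1 μs.

55.1 μs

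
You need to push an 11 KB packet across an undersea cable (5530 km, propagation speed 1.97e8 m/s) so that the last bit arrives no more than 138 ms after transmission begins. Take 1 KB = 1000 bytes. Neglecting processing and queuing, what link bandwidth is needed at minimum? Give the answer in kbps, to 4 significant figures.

L = 88000 bits.
Propagation delay = 5530000 / 197000000 = 28.0711 ms.
Transmission budget = 138 − 28.0711 = 109.929 ms.
R ≥ L / t_tx = 88000 bits / 0.109929 s = 800.5 kbps.

800.5 kbps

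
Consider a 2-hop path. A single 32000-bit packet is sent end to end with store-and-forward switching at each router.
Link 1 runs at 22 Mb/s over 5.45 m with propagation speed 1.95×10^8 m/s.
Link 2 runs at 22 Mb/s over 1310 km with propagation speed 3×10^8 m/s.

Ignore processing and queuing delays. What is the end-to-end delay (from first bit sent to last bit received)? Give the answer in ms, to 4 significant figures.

7.276 ms

Transmission delay per hop = L/R = 32000/22000000 = 1.45455 ms; 2 hops → 2.90909 ms.
Propagation delays (d/s per hop): 2.79487e-05, 4.36667 ms; sum = 4.36669 ms.
End-to-end = 7.276 ms.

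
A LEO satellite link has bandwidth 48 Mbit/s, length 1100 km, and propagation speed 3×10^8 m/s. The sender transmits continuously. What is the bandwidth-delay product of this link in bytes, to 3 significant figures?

Propagation delay = 1100000 / 300000000 = 0.00366667 s.
BDP = R × t_prop = 48000000 × 0.00366667 = 176000 bits.
In bytes: 176000/8 = 22000 bytes.

22000 bytes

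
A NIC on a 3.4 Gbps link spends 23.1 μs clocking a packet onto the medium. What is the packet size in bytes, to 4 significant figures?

L = R × t_tx = 3400000000 b/s × 2.31e-05 s = 78540 bits.
In bytes: 78540 / 8 = 9818 bytes.

9818 bytes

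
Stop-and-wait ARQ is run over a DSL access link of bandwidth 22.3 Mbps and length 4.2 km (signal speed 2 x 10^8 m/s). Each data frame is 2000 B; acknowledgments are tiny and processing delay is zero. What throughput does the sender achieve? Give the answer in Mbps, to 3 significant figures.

21.1 Mbps

t_tx = L/R = 16000/22300000 = 0.000717489 s.
t_prop = 4200/200000000 = 2.1e-05 s; RTT = 4.2e-05 s.
Cycle = t_tx + RTT = 0.000759489 s.
Throughput = L / cycle = 16000 / 0.000759489 = 21.1 Mbps.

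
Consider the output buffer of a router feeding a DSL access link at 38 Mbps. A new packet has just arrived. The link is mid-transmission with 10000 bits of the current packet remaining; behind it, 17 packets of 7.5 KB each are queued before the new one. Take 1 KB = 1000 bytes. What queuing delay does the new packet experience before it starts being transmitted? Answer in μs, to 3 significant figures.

Each queued packet: L/R = 60000/38000000 = 1578.95 μs.
17 queued → 26842.1 μs.
Plus remaining 10000 bits of current packet: 263.158 μs.
Queuing delay = 27100 μs.

27100 μs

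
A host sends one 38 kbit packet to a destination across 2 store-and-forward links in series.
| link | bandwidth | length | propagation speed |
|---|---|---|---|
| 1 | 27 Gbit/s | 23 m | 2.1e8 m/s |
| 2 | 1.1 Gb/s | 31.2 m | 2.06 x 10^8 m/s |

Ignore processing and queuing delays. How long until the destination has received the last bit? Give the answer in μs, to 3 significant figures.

L = 38000 bits.
Transmission delays (L/R per hop): 1.40741, 34.5455 μs; sum = 35.9529 μs.
Propagation delays (d/s per hop): 0.109524, 0.151456 μs; sum = 0.26098 μs.
End-to-end = 36.2 μs.

36.2 μs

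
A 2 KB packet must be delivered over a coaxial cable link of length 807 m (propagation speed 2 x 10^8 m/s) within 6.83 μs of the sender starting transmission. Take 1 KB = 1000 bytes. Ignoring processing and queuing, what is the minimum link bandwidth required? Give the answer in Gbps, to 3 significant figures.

L = 16000 bits.
Propagation delay = 807 / 200000000 = 4.035 μs.
Transmission budget = 6.83 − 4.035 = 2.795 μs.
R ≥ L / t_tx = 16000 bits / 2.795e-06 s = 5.72 Gbps.

5.72 Gbps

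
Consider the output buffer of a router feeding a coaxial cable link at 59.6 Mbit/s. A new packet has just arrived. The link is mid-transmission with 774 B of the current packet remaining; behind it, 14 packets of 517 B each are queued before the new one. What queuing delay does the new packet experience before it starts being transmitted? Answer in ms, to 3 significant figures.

1.08 ms

Each queued packet: L/R = 4136/59600000 = 0.069396 ms.
14 queued → 0.971544 ms.
Plus remaining 6192 bits of current packet: 0.103893 ms.
Queuing delay = 1.08 ms.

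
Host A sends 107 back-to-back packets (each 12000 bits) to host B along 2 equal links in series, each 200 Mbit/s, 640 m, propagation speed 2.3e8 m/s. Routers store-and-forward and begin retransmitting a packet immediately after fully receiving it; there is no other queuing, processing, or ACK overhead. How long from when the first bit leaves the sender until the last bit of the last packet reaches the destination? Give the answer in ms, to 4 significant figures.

Per-hop transmission t_tx = L/R = 12000/200000000 = 0.06 ms.
Per-hop propagation t_prop = 640/2.3e+08 = 0.00278261 ms.
Pipeline fill: first packet needs 2·t_tx to clear all hops; remaining 106 packets each add one t_tx.
Total = (2+107-1)·t_tx + 2·t_prop = 108·0.06 + 2·0.00278261 = 6.486 ms.

6.486 ms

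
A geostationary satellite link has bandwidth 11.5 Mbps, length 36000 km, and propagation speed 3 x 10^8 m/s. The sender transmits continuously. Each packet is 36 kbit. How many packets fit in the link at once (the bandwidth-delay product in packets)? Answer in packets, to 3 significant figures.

Propagation delay = 36000000 / 300000000 = 0.12 s.
BDP = R × t_prop = 11500000 × 0.12 = 1380000 bits.
In packets of 36000 bits: 38.3 packets.

38.3 packets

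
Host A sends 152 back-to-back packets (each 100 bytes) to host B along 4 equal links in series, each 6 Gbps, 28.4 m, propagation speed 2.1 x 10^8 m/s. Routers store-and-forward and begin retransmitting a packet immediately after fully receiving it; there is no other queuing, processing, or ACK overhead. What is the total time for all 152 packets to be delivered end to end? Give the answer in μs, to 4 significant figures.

Per-hop transmission t_tx = L/R = 800/6000000000 = 0.133333 μs.
Per-hop propagation t_prop = 28.4/210000000 = 0.135238 μs.
Pipeline fill: first packet needs 4·t_tx to clear all hops; remaining 151 packets each add one t_tx.
Total = (4+152-1)·t_tx + 4·t_prop = 155·0.133333 + 4·0.135238 = 21.21 μs.

21.21 μs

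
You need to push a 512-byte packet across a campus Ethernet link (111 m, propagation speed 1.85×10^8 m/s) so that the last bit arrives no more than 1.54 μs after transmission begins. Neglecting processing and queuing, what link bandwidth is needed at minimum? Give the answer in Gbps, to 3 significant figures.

4.36 Gbps

L = 4096 bits.
Propagation delay = 111 / 185000000 = 0.6 μs.
Transmission budget = 1.54 − 0.6 = 0.94 μs.
R ≥ L / t_tx = 4096 bits / 9.4e-07 s = 4.36 Gbps.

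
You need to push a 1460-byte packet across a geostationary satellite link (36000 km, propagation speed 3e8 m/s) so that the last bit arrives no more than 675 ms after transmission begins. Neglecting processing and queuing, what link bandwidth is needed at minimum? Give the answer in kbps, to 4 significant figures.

L = 11680 bits.
Propagation delay = 36000000 / 300000000 = 120 ms.
Transmission budget = 675 − 120 = 555 ms.
R ≥ L / t_tx = 11680 bits / 0.555 s = 21.05 kbps.

21.05 kbps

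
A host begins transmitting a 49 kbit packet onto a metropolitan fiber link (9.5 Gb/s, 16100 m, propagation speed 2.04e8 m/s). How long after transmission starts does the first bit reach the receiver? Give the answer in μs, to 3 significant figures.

78.9 μs

First bit experiences only propagation delay: d/s = 16100/204000000 = 78.9 μs.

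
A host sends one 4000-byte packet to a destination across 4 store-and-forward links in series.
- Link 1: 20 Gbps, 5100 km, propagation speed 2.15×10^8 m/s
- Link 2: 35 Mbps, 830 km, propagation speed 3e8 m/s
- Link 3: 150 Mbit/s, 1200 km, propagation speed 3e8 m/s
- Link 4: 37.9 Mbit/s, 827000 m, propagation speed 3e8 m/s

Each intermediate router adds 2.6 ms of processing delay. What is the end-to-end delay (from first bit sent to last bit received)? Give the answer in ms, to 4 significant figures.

43.02 ms

L = 4000 × 8 = 32000 bits.
Transmission delays (L/R per hop): 0.0016, 0.914286, 0.213333, 0.844327 ms; sum = 1.97355 ms.
Propagation delays (d/s per hop): 23.7209, 2.76667, 4, 2.75667 ms; sum = 33.2443 ms.
Processing at 3 router(s): 3 × 2.6 ms = 7.8 ms.
End-to-end = 43.02 ms.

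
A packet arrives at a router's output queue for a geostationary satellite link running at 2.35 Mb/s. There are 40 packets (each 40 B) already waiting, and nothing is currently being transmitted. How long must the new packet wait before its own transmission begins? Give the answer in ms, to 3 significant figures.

5.45 ms

Each queued packet: L/R = 320/2350000 = 0.13617 ms.
40 queued → 5.44681 ms.
Queuing delay = 5.45 ms.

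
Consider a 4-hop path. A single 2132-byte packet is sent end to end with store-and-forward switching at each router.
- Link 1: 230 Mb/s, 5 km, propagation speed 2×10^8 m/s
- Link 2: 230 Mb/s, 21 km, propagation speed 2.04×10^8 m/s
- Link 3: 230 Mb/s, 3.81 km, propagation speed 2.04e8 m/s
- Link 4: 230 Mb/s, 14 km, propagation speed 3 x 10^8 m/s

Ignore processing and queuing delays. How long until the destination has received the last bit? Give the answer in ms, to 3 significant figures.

0.490 ms

L = 2132 × 8 = 17056 bits.
Transmission delay per hop = L/R = 17056/230000000 = 0.0741565 ms; 4 hops → 0.296626 ms.
Propagation delays (d/s per hop): 0.025, 0.102941, 0.0186765, 0.0466667 ms; sum = 0.193284 ms.
End-to-end = 0.490 ms.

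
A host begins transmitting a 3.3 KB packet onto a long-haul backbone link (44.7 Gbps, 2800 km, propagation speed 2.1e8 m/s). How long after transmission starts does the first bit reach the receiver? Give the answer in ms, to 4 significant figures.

13.33 ms

First bit experiences only propagation delay: d/s = 2800000/210000000 = 13.33 ms.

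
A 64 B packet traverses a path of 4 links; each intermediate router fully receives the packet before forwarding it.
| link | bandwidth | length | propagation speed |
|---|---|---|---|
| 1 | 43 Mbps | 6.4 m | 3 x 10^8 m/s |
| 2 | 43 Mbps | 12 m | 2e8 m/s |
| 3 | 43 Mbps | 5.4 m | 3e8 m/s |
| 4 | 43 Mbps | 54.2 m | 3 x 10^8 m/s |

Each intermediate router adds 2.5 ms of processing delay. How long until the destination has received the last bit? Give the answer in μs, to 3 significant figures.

7550 μs

L = 64 × 8 = 512 bits.
Transmission delay per hop = L/R = 512/43000000 = 11.907 μs; 4 hops → 47.6279 μs.
Propagation delays (d/s per hop): 0.0213333, 0.06, 0.018, 0.180667 μs; sum = 0.28 μs.
Processing at 3 router(s): 3 × 2.5 ms = 7500 μs.
End-to-end = 7550 μs.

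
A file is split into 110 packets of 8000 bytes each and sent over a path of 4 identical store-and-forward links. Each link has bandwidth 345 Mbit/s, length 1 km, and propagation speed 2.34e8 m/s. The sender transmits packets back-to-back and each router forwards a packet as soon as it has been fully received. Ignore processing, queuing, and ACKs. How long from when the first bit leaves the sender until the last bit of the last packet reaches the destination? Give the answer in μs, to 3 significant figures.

21000 μs

Per-hop transmission t_tx = L/R = 64000/345000000 = 185.507 μs.
Per-hop propagation t_prop = 1000/234000000 = 4.2735 μs.
Pipeline fill: first packet needs 4·t_tx to clear all hops; remaining 109 packets each add one t_tx.
Total = (4+110-1)·t_tx + 4·t_prop = 113·185.507 + 4·4.2735 = 21000 μs.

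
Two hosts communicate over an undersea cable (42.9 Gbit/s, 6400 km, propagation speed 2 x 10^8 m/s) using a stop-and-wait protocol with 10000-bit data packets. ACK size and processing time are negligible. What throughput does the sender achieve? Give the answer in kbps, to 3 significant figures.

t_tx = L/R = 10000/42900000000 = 2.331e-07 s.
t_prop = 6400000/200000000 = 0.032 s; RTT = 0.064 s.
Cycle = t_tx + RTT = 0.0640002 s.
Throughput = L / cycle = 10000 / 0.0640002 = 156 kbps.

156 kbps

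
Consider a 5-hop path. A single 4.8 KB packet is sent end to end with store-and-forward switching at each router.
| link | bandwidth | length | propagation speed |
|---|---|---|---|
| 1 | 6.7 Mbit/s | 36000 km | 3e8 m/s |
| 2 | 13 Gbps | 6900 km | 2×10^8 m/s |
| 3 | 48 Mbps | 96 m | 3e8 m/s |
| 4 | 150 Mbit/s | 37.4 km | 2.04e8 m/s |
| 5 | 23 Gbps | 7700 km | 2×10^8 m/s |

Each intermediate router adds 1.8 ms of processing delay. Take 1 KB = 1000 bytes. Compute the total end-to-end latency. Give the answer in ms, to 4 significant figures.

207.2 ms

L = 38400 bits.
Transmission delays (L/R per hop): 5.73134, 0.00295385, 0.8, 0.256, 0.00166957 ms; sum = 6.79197 ms.
Propagation delays (d/s per hop): 120, 34.5, 0.00032, 0.183333, 38.5 ms; sum = 193.184 ms.
Processing at 4 router(s): 4 × 1.8 ms = 7.2 ms.
End-to-end = 207.2 ms.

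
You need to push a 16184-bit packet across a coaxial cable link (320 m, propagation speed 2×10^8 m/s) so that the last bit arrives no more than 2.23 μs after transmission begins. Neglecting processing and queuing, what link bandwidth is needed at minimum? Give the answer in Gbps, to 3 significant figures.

25.7 Gbps

Propagation delay = 320 / 200000000 = 1.6 μs.
Transmission budget = 2.23 − 1.6 = 0.63 μs.
R ≥ L / t_tx = 16184 bits / 6.3e-07 s = 25.7 Gbps.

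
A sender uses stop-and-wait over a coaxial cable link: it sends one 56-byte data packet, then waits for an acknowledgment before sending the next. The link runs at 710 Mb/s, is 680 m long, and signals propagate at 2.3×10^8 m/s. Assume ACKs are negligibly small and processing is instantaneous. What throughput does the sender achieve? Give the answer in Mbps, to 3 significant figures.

t_tx = L/R = 448/710000000 = 6.30986e-07 s.
t_prop = 680/2.3e+08 = 2.95652e-06 s; RTT = 5.91304e-06 s.
Cycle = t_tx + RTT = 6.54403e-06 s.
Throughput = L / cycle = 448 / 6.54403e-06 = 68.5 Mbps.

68.5 Mbps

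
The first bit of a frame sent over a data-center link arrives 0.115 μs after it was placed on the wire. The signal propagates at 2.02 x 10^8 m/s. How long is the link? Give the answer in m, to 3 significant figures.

d = s × t_prop = 202000000 × 1.15e-07 = 23.2 m.

23.2 m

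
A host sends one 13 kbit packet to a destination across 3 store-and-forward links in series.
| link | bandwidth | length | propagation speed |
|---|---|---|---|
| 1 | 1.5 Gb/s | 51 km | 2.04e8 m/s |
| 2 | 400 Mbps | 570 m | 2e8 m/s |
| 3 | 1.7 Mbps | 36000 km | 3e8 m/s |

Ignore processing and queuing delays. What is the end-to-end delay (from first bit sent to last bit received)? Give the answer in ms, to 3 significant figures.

128 ms

L = 13000 bits.
Transmission delays (L/R per hop): 0.00866667, 0.0325, 7.64706 ms; sum = 7.68823 ms.
Propagation delays (d/s per hop): 0.25, 0.00285, 120 ms; sum = 120.253 ms.
End-to-end = 128 ms.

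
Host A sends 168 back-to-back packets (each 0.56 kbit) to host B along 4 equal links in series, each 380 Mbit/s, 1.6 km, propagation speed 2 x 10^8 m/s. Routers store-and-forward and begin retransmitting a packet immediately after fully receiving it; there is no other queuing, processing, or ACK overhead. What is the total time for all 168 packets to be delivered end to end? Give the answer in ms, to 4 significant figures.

0.2840 ms

Per-hop transmission t_tx = L/R = 560/380000000 = 0.00147368 ms.
Per-hop propagation t_prop = 1600/200000000 = 0.008 ms.
Pipeline fill: first packet needs 4·t_tx to clear all hops; remaining 167 packets each add one t_tx.
Total = (4+168-1)·t_tx + 4·t_prop = 171·0.00147368 + 4·0.008 = 0.2840 ms.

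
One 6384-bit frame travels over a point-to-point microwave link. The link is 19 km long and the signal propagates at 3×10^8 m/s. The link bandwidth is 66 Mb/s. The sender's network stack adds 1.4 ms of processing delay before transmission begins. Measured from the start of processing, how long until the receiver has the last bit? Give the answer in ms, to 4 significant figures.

Transmission delay = L/R = 6384 / 66000000 = 0.0967273 ms.
Propagation delay = d/s = 19000 m / 300000000 m/s = 0.0633333 ms.
Plus processing delay 1.4 ms = 1.4 ms.
Total = 1.560 ms.

1.560 ms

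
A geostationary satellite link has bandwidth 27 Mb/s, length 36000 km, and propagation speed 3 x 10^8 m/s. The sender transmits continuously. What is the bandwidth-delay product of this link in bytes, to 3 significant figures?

Propagation delay = 36000000 / 300000000 = 0.12 s.
BDP = R × t_prop = 27000000 × 0.12 = 3240000 bits.
In bytes: 3240000/8 = 405000 bytes.

405000 bytes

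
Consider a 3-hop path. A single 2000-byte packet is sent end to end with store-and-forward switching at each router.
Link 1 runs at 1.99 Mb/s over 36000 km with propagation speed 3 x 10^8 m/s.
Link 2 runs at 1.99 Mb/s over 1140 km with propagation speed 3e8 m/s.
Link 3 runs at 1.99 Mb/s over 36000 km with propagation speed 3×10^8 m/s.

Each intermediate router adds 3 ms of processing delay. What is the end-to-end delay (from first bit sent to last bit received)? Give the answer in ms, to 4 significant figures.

L = 2000 × 8 = 16000 bits.
Transmission delay per hop = L/R = 16000/1990000 = 8.0402 ms; 3 hops → 24.1206 ms.
Propagation delays (d/s per hop): 120, 3.8, 120 ms; sum = 243.8 ms.
Processing at 2 router(s): 2 × 3 ms = 6 ms.
End-to-end = 273.9 ms.

273.9 ms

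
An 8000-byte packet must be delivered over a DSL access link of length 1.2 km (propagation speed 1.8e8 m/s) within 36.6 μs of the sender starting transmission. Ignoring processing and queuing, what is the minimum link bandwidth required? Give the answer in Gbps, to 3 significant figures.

L = 64000 bits.
Propagation delay = 1200 / 180000000 = 6.66667 μs.
Transmission budget = 36.6 − 6.66667 = 29.9333 μs.
R ≥ L / t_tx = 64000 bits / 2.99333e-05 s = 2.14 Gbps.

2.14 Gbps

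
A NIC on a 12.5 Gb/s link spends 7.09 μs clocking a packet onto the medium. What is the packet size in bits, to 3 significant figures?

L = R × t_tx = 12500000000 b/s × 7.09e-06 s = 88625 bits.

88600 bits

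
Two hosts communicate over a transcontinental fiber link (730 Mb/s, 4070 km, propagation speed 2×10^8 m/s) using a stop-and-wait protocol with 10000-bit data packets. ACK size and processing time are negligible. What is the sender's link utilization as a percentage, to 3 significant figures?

0.0336 %

t_tx = L/R = 10000/730000000 = 1.36986e-05 s.
t_prop = 4070000/200000000 = 0.02035 s; RTT = 0.0407 s.
Cycle = t_tx + RTT = 0.0407137 s.
Utilization = t_tx / cycle = 1.36986e-05/0.0407137 = 0.0336 %.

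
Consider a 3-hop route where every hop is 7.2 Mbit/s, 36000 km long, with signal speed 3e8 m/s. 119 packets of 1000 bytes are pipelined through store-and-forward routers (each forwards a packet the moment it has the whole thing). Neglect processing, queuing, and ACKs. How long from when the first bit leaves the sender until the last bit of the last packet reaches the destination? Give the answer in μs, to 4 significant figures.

Per-hop transmission t_tx = L/R = 8000/7200000 = 1111.11 μs.
Per-hop propagation t_prop = 36000000/300000000 = 120000 μs.
Pipeline fill: first packet needs 3·t_tx to clear all hops; remaining 118 packets each add one t_tx.
Total = (3+119-1)·t_tx + 3·t_prop = 121·1111.11 + 3·120000 = 494400 μs.

494400 μs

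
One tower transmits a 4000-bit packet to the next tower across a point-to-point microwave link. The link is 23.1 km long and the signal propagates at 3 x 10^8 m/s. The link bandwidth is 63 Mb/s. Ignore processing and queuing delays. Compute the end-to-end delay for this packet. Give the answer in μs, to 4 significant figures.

Transmission delay = L/R = 4000 / 63000000 = 63.4921 μs.
Propagation delay = d/s = 23100 m / 300000000 m/s = 77 μs.
Total = 140.5 μs.

140.5 μs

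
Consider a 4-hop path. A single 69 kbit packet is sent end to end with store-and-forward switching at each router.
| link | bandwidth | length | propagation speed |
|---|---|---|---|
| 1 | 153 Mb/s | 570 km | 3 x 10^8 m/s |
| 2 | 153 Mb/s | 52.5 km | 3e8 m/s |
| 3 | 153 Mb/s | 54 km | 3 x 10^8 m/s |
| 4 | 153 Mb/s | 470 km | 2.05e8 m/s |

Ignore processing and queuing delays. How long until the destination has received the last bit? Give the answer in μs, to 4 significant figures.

L = 69000 bits.
Transmission delay per hop = L/R = 69000/153000000 = 450.98 μs; 4 hops → 1803.92 μs.
Propagation delays (d/s per hop): 1900, 175, 180, 2292.68 μs; sum = 4547.68 μs.
End-to-end = 6352 μs.

6352 μs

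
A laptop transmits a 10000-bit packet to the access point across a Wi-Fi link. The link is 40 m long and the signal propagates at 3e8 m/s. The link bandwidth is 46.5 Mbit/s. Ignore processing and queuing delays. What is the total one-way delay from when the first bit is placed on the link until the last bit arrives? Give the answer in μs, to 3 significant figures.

Transmission delay = L/R = 10000 / 46500000 = 215.054 μs.
Propagation delay = d/s = 40 m / 300000000 m/s = 0.133333 μs.
Total = 215 μs.

215 μs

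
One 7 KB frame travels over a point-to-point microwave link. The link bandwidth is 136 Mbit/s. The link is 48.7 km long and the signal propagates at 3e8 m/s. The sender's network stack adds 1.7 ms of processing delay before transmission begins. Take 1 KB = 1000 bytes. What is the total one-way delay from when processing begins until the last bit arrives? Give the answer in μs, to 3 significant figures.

L = 56000 bits.
Transmission delay = L/R = 56000 / 136000000 = 411.765 μs.
Propagation delay = d/s = 48700 m / 300000000 m/s = 162.333 μs.
Plus processing delay 1.7 ms = 1700 μs.
Total = 2270 μs.

2270 μs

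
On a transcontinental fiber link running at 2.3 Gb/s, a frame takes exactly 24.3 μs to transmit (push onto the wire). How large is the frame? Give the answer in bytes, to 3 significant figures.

6990 bytes

L = R × t_tx = 2300000000 b/s × 2.43e-05 s = 55890 bits.
In bytes: 55890 / 8 = 6990 bytes.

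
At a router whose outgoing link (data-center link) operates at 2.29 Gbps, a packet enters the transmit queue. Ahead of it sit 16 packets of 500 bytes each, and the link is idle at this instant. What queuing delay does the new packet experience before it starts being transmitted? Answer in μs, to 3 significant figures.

27.9 μs

Each queued packet: L/R = 4000/2290000000 = 1.74672 μs.
16 queued → 27.9476 μs.
Queuing delay = 27.9 μs.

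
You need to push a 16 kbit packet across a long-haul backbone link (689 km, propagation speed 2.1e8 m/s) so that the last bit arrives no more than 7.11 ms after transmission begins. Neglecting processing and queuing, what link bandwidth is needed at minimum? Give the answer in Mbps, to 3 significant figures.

4.18 Mbps

Propagation delay = 689000 / 210000000 = 3.28095 ms.
Transmission budget = 7.11 − 3.28095 = 3.82905 ms.
R ≥ L / t_tx = 16000 bits / 0.00382905 s = 4.18 Mbps.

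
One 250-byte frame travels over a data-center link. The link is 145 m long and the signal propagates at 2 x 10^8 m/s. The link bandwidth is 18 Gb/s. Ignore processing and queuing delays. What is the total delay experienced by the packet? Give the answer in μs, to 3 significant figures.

L = 250 × 8 = 2000 bits.
Transmission delay = L/R = 2000 / 18000000000 = 0.111111 μs.
Propagation delay = d/s = 145 m / 200000000 m/s = 0.725 μs.
Total = 0.836 μs.

0.836 μs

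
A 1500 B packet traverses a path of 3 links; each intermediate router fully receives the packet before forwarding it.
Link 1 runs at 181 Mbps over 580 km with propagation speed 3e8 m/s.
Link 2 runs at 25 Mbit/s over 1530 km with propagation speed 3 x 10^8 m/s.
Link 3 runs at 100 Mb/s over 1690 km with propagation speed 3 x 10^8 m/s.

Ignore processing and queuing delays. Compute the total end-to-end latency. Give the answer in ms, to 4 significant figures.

L = 1500 × 8 = 12000 bits.
Transmission delays (L/R per hop): 0.0662983, 0.48, 0.12 ms; sum = 0.666298 ms.
Propagation delays (d/s per hop): 1.93333, 5.1, 5.63333 ms; sum = 12.6667 ms.
End-to-end = 13.33 ms.

13.33 ms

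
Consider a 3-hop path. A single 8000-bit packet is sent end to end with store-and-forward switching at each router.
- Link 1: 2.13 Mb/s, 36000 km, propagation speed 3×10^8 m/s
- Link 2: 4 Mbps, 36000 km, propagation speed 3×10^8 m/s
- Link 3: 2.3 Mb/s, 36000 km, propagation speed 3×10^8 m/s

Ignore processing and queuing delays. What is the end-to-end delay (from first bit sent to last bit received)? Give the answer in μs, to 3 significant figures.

369000 μs

Transmission delays (L/R per hop): 3755.87, 2000, 3478.26 μs; sum = 9234.13 μs.
Propagation delays (d/s per hop): 120000, 120000, 120000 μs; sum = 360000 μs.
End-to-end = 369000 μs.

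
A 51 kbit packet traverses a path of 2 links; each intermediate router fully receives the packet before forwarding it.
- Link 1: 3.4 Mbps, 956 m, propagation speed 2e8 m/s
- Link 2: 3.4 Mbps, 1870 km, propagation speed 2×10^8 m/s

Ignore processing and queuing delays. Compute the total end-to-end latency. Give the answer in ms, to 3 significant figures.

L = 51000 bits.
Transmission delay per hop = L/R = 51000/3400000 = 15 ms; 2 hops → 30 ms.
Propagation delays (d/s per hop): 0.00478, 9.35 ms; sum = 9.35478 ms.
End-to-end = 39.4 ms.

39.4 ms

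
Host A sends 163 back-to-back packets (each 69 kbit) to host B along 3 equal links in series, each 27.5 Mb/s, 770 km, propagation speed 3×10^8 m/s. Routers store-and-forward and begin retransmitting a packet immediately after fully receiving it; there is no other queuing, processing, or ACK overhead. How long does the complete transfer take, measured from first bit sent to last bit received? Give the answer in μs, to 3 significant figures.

422000 μs

Per-hop transmission t_tx = L/R = 69000/27500000 = 2509.09 μs.
Per-hop propagation t_prop = 770000/300000000 = 2566.67 μs.
Pipeline fill: first packet needs 3·t_tx to clear all hops; remaining 162 packets each add one t_tx.
Total = (3+163-1)·t_tx + 3·t_prop = 165·2509.09 + 3·2566.67 = 422000 μs.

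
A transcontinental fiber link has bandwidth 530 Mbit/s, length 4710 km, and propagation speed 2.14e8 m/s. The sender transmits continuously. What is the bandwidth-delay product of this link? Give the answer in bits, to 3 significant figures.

Propagation delay = 4710000 / 214000000 = 0.0220093 s.
BDP = R × t_prop = 530000000 × 0.0220093 = 11665000 bits.

11700000 bits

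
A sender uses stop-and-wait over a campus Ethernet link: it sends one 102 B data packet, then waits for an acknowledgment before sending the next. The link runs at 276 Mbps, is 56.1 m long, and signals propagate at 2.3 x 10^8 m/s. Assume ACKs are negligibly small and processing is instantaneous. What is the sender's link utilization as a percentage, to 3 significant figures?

85.8 %

t_tx = L/R = 816/276000000 = 2.95652e-06 s.
t_prop = 56.1/2.3e+08 = 2.43913e-07 s; RTT = 4.87826e-07 s.
Cycle = t_tx + RTT = 3.44435e-06 s.
Utilization = t_tx / cycle = 2.95652e-06/3.44435e-06 = 85.8 %.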